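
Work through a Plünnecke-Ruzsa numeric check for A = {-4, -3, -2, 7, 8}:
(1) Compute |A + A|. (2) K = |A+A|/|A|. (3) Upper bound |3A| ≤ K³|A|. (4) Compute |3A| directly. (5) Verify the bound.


|A| = 5.
Step 1: Compute A + A by enumerating all 25 pairs.
A + A = {-8, -7, -6, -5, -4, 3, 4, 5, 6, 14, 15, 16}, so |A + A| = 12.
Step 2: Doubling constant K = |A + A|/|A| = 12/5 = 12/5 ≈ 2.4000.
Step 3: Plünnecke-Ruzsa gives |3A| ≤ K³·|A| = (2.4000)³ · 5 ≈ 69.1200.
Step 4: Compute 3A = A + A + A directly by enumerating all triples (a,b,c) ∈ A³; |3A| = 22.
Step 5: Check 22 ≤ 69.1200? Yes ✓.

K = 12/5, Plünnecke-Ruzsa bound K³|A| ≈ 69.1200, |3A| = 22, inequality holds.


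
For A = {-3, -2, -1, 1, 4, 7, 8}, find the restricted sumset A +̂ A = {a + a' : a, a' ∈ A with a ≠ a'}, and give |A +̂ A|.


Restricted sumset: A +̂ A = {a + a' : a ∈ A, a' ∈ A, a ≠ a'}.
Equivalently, take A + A and drop any sum 2a that is achievable ONLY as a + a for a ∈ A (i.e. sums representable only with equal summands).
Enumerate pairs (a, a') with a < a' (symmetric, so each unordered pair gives one sum; this covers all a ≠ a'):
  -3 + -2 = -5
  -3 + -1 = -4
  -3 + 1 = -2
  -3 + 4 = 1
  -3 + 7 = 4
  -3 + 8 = 5
  -2 + -1 = -3
  -2 + 1 = -1
  -2 + 4 = 2
  -2 + 7 = 5
  -2 + 8 = 6
  -1 + 1 = 0
  -1 + 4 = 3
  -1 + 7 = 6
  -1 + 8 = 7
  1 + 4 = 5
  1 + 7 = 8
  1 + 8 = 9
  4 + 7 = 11
  4 + 8 = 12
  7 + 8 = 15
Collected distinct sums: {-5, -4, -3, -2, -1, 0, 1, 2, 3, 4, 5, 6, 7, 8, 9, 11, 12, 15}
|A +̂ A| = 18
(Reference bound: |A +̂ A| ≥ 2|A| - 3 for |A| ≥ 2, with |A| = 7 giving ≥ 11.)

|A +̂ A| = 18


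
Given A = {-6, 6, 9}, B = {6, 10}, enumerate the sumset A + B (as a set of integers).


A + B = {a + b : a ∈ A, b ∈ B}.
Enumerate all |A|·|B| = 3·2 = 6 pairs (a, b) and collect distinct sums.
a = -6: -6+6=0, -6+10=4
a = 6: 6+6=12, 6+10=16
a = 9: 9+6=15, 9+10=19
Collecting distinct sums: A + B = {0, 4, 12, 15, 16, 19}
|A + B| = 6

A + B = {0, 4, 12, 15, 16, 19}


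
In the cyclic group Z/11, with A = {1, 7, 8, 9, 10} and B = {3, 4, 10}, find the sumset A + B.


Work in Z/11Z: reduce every sum a + b modulo 11.
Enumerate all 15 pairs:
a = 1: 1+3=4, 1+4=5, 1+10=0
a = 7: 7+3=10, 7+4=0, 7+10=6
a = 8: 8+3=0, 8+4=1, 8+10=7
a = 9: 9+3=1, 9+4=2, 9+10=8
a = 10: 10+3=2, 10+4=3, 10+10=9
Distinct residues collected: {0, 1, 2, 3, 4, 5, 6, 7, 8, 9, 10}
|A + B| = 11 (out of 11 total residues).

A + B = {0, 1, 2, 3, 4, 5, 6, 7, 8, 9, 10}


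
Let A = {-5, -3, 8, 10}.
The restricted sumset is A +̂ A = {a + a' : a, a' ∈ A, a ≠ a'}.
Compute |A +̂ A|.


Restricted sumset: A +̂ A = {a + a' : a ∈ A, a' ∈ A, a ≠ a'}.
Equivalently, take A + A and drop any sum 2a that is achievable ONLY as a + a for a ∈ A (i.e. sums representable only with equal summands).
Enumerate pairs (a, a') with a < a' (symmetric, so each unordered pair gives one sum; this covers all a ≠ a'):
  -5 + -3 = -8
  -5 + 8 = 3
  -5 + 10 = 5
  -3 + 8 = 5
  -3 + 10 = 7
  8 + 10 = 18
Collected distinct sums: {-8, 3, 5, 7, 18}
|A +̂ A| = 5
(Reference bound: |A +̂ A| ≥ 2|A| - 3 for |A| ≥ 2, with |A| = 4 giving ≥ 5.)

|A +̂ A| = 5


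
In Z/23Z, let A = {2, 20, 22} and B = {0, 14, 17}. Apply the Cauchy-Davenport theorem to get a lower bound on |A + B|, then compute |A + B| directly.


Cauchy-Davenport: |A + B| ≥ min(p, |A| + |B| - 1) for A, B nonempty in Z/pZ.
|A| = 3, |B| = 3, p = 23.
CD lower bound = min(23, 3 + 3 - 1) = min(23, 5) = 5.
Compute A + B mod 23 directly:
a = 2: 2+0=2, 2+14=16, 2+17=19
a = 20: 20+0=20, 20+14=11, 20+17=14
a = 22: 22+0=22, 22+14=13, 22+17=16
A + B = {2, 11, 13, 14, 16, 19, 20, 22}, so |A + B| = 8.
Verify: 8 ≥ 5? Yes ✓.

CD lower bound = 5, actual |A + B| = 8.


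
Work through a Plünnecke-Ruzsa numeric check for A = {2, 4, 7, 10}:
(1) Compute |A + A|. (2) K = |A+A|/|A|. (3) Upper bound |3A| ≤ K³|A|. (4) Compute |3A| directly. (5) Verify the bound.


|A| = 4.
Step 1: Compute A + A by enumerating all 16 pairs.
A + A = {4, 6, 8, 9, 11, 12, 14, 17, 20}, so |A + A| = 9.
Step 2: Doubling constant K = |A + A|/|A| = 9/4 = 9/4 ≈ 2.2500.
Step 3: Plünnecke-Ruzsa gives |3A| ≤ K³·|A| = (2.2500)³ · 4 ≈ 45.5625.
Step 4: Compute 3A = A + A + A directly by enumerating all triples (a,b,c) ∈ A³; |3A| = 16.
Step 5: Check 16 ≤ 45.5625? Yes ✓.

K = 9/4, Plünnecke-Ruzsa bound K³|A| ≈ 45.5625, |3A| = 16, inequality holds.


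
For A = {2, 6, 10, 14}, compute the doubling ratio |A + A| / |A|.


|A| = 4.
Compute A + A by enumerating all 16 pairs.
A + A = {4, 8, 12, 16, 20, 24, 28}, so |A + A| = 7.
K = |A + A| / |A| = 7/4 (already in lowest terms) ≈ 1.7500.
Reference: AP of size 4 gives K = 7/4 ≈ 1.7500; a fully generic set of size 4 gives K ≈ 2.5000.

|A| = 4, |A + A| = 7, K = 7/4.


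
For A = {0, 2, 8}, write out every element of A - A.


A - A = {a - a' : a, a' ∈ A}.
Compute a - a' for each ordered pair (a, a'):
a = 0: 0-0=0, 0-2=-2, 0-8=-8
a = 2: 2-0=2, 2-2=0, 2-8=-6
a = 8: 8-0=8, 8-2=6, 8-8=0
Collecting distinct values (and noting 0 appears from a-a):
A - A = {-8, -6, -2, 0, 2, 6, 8}
|A - A| = 7

A - A = {-8, -6, -2, 0, 2, 6, 8}


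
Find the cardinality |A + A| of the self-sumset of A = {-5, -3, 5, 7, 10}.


A + A = {a + a' : a, a' ∈ A}; |A| = 5.
General bounds: 2|A| - 1 ≤ |A + A| ≤ |A|(|A|+1)/2, i.e. 9 ≤ |A + A| ≤ 15.
Lower bound 2|A|-1 is attained iff A is an arithmetic progression.
Enumerate sums a + a' for a ≤ a' (symmetric, so this suffices):
a = -5: -5+-5=-10, -5+-3=-8, -5+5=0, -5+7=2, -5+10=5
a = -3: -3+-3=-6, -3+5=2, -3+7=4, -3+10=7
a = 5: 5+5=10, 5+7=12, 5+10=15
a = 7: 7+7=14, 7+10=17
a = 10: 10+10=20
Distinct sums: {-10, -8, -6, 0, 2, 4, 5, 7, 10, 12, 14, 15, 17, 20}
|A + A| = 14

|A + A| = 14


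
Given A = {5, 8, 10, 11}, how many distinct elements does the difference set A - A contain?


A - A = {a - a' : a, a' ∈ A}; |A| = 4.
Bounds: 2|A|-1 ≤ |A - A| ≤ |A|² - |A| + 1, i.e. 7 ≤ |A - A| ≤ 13.
Note: 0 ∈ A - A always (from a - a). The set is symmetric: if d ∈ A - A then -d ∈ A - A.
Enumerate nonzero differences d = a - a' with a > a' (then include -d):
Positive differences: {1, 2, 3, 5, 6}
Full difference set: {0} ∪ (positive diffs) ∪ (negative diffs).
|A - A| = 1 + 2·5 = 11 (matches direct enumeration: 11).

|A - A| = 11


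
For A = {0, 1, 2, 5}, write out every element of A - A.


A - A = {a - a' : a, a' ∈ A}.
Compute a - a' for each ordered pair (a, a'):
a = 0: 0-0=0, 0-1=-1, 0-2=-2, 0-5=-5
a = 1: 1-0=1, 1-1=0, 1-2=-1, 1-5=-4
a = 2: 2-0=2, 2-1=1, 2-2=0, 2-5=-3
a = 5: 5-0=5, 5-1=4, 5-2=3, 5-5=0
Collecting distinct values (and noting 0 appears from a-a):
A - A = {-5, -4, -3, -2, -1, 0, 1, 2, 3, 4, 5}
|A - A| = 11

A - A = {-5, -4, -3, -2, -1, 0, 1, 2, 3, 4, 5}


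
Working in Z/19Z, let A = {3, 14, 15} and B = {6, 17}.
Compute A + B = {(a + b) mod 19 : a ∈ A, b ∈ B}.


Work in Z/19Z: reduce every sum a + b modulo 19.
Enumerate all 6 pairs:
a = 3: 3+6=9, 3+17=1
a = 14: 14+6=1, 14+17=12
a = 15: 15+6=2, 15+17=13
Distinct residues collected: {1, 2, 9, 12, 13}
|A + B| = 5 (out of 19 total residues).

A + B = {1, 2, 9, 12, 13}


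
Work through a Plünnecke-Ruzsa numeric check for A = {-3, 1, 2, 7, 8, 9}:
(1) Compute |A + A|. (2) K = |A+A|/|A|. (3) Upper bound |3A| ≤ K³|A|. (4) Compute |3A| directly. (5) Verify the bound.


|A| = 6.
Step 1: Compute A + A by enumerating all 36 pairs.
A + A = {-6, -2, -1, 2, 3, 4, 5, 6, 8, 9, 10, 11, 14, 15, 16, 17, 18}, so |A + A| = 17.
Step 2: Doubling constant K = |A + A|/|A| = 17/6 = 17/6 ≈ 2.8333.
Step 3: Plünnecke-Ruzsa gives |3A| ≤ K³·|A| = (2.8333)³ · 6 ≈ 136.4722.
Step 4: Compute 3A = A + A + A directly by enumerating all triples (a,b,c) ∈ A³; |3A| = 32.
Step 5: Check 32 ≤ 136.4722? Yes ✓.

K = 17/6, Plünnecke-Ruzsa bound K³|A| ≈ 136.4722, |3A| = 32, inequality holds.


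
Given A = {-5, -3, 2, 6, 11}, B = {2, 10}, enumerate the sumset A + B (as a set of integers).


A + B = {a + b : a ∈ A, b ∈ B}.
Enumerate all |A|·|B| = 5·2 = 10 pairs (a, b) and collect distinct sums.
a = -5: -5+2=-3, -5+10=5
a = -3: -3+2=-1, -3+10=7
a = 2: 2+2=4, 2+10=12
a = 6: 6+2=8, 6+10=16
a = 11: 11+2=13, 11+10=21
Collecting distinct sums: A + B = {-3, -1, 4, 5, 7, 8, 12, 13, 16, 21}
|A + B| = 10

A + B = {-3, -1, 4, 5, 7, 8, 12, 13, 16, 21}


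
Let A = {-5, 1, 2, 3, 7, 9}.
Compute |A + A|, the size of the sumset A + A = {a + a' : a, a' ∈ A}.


A + A = {a + a' : a, a' ∈ A}; |A| = 6.
General bounds: 2|A| - 1 ≤ |A + A| ≤ |A|(|A|+1)/2, i.e. 11 ≤ |A + A| ≤ 21.
Lower bound 2|A|-1 is attained iff A is an arithmetic progression.
Enumerate sums a + a' for a ≤ a' (symmetric, so this suffices):
a = -5: -5+-5=-10, -5+1=-4, -5+2=-3, -5+3=-2, -5+7=2, -5+9=4
a = 1: 1+1=2, 1+2=3, 1+3=4, 1+7=8, 1+9=10
a = 2: 2+2=4, 2+3=5, 2+7=9, 2+9=11
a = 3: 3+3=6, 3+7=10, 3+9=12
a = 7: 7+7=14, 7+9=16
a = 9: 9+9=18
Distinct sums: {-10, -4, -3, -2, 2, 3, 4, 5, 6, 8, 9, 10, 11, 12, 14, 16, 18}
|A + A| = 17

|A + A| = 17


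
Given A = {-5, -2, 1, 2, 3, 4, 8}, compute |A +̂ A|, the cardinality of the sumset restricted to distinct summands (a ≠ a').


Restricted sumset: A +̂ A = {a + a' : a ∈ A, a' ∈ A, a ≠ a'}.
Equivalently, take A + A and drop any sum 2a that is achievable ONLY as a + a for a ∈ A (i.e. sums representable only with equal summands).
Enumerate pairs (a, a') with a < a' (symmetric, so each unordered pair gives one sum; this covers all a ≠ a'):
  -5 + -2 = -7
  -5 + 1 = -4
  -5 + 2 = -3
  -5 + 3 = -2
  -5 + 4 = -1
  -5 + 8 = 3
  -2 + 1 = -1
  -2 + 2 = 0
  -2 + 3 = 1
  -2 + 4 = 2
  -2 + 8 = 6
  1 + 2 = 3
  1 + 3 = 4
  1 + 4 = 5
  1 + 8 = 9
  2 + 3 = 5
  2 + 4 = 6
  2 + 8 = 10
  3 + 4 = 7
  3 + 8 = 11
  4 + 8 = 12
Collected distinct sums: {-7, -4, -3, -2, -1, 0, 1, 2, 3, 4, 5, 6, 7, 9, 10, 11, 12}
|A +̂ A| = 17
(Reference bound: |A +̂ A| ≥ 2|A| - 3 for |A| ≥ 2, with |A| = 7 giving ≥ 11.)

|A +̂ A| = 17


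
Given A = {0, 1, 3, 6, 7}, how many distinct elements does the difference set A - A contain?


A - A = {a - a' : a, a' ∈ A}; |A| = 5.
Bounds: 2|A|-1 ≤ |A - A| ≤ |A|² - |A| + 1, i.e. 9 ≤ |A - A| ≤ 21.
Note: 0 ∈ A - A always (from a - a). The set is symmetric: if d ∈ A - A then -d ∈ A - A.
Enumerate nonzero differences d = a - a' with a > a' (then include -d):
Positive differences: {1, 2, 3, 4, 5, 6, 7}
Full difference set: {0} ∪ (positive diffs) ∪ (negative diffs).
|A - A| = 1 + 2·7 = 15 (matches direct enumeration: 15).

|A - A| = 15


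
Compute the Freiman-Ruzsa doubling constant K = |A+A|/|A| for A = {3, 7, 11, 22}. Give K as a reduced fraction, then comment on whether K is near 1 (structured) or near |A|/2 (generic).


|A| = 4.
Compute A + A by enumerating all 16 pairs.
A + A = {6, 10, 14, 18, 22, 25, 29, 33, 44}, so |A + A| = 9.
K = |A + A| / |A| = 9/4 (already in lowest terms) ≈ 2.2500.
Reference: AP of size 4 gives K = 7/4 ≈ 1.7500; a fully generic set of size 4 gives K ≈ 2.5000.

|A| = 4, |A + A| = 9, K = 9/4.


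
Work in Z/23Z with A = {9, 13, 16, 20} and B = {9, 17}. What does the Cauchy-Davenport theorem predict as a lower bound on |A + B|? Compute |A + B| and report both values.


Cauchy-Davenport: |A + B| ≥ min(p, |A| + |B| - 1) for A, B nonempty in Z/pZ.
|A| = 4, |B| = 2, p = 23.
CD lower bound = min(23, 4 + 2 - 1) = min(23, 5) = 5.
Compute A + B mod 23 directly:
a = 9: 9+9=18, 9+17=3
a = 13: 13+9=22, 13+17=7
a = 16: 16+9=2, 16+17=10
a = 20: 20+9=6, 20+17=14
A + B = {2, 3, 6, 7, 10, 14, 18, 22}, so |A + B| = 8.
Verify: 8 ≥ 5? Yes ✓.

CD lower bound = 5, actual |A + B| = 8.


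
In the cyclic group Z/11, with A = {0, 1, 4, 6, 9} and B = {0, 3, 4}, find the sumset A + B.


Work in Z/11Z: reduce every sum a + b modulo 11.
Enumerate all 15 pairs:
a = 0: 0+0=0, 0+3=3, 0+4=4
a = 1: 1+0=1, 1+3=4, 1+4=5
a = 4: 4+0=4, 4+3=7, 4+4=8
a = 6: 6+0=6, 6+3=9, 6+4=10
a = 9: 9+0=9, 9+3=1, 9+4=2
Distinct residues collected: {0, 1, 2, 3, 4, 5, 6, 7, 8, 9, 10}
|A + B| = 11 (out of 11 total residues).

A + B = {0, 1, 2, 3, 4, 5, 6, 7, 8, 9, 10}


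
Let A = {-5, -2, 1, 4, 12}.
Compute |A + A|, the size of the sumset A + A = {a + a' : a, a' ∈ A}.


A + A = {a + a' : a, a' ∈ A}; |A| = 5.
General bounds: 2|A| - 1 ≤ |A + A| ≤ |A|(|A|+1)/2, i.e. 9 ≤ |A + A| ≤ 15.
Lower bound 2|A|-1 is attained iff A is an arithmetic progression.
Enumerate sums a + a' for a ≤ a' (symmetric, so this suffices):
a = -5: -5+-5=-10, -5+-2=-7, -5+1=-4, -5+4=-1, -5+12=7
a = -2: -2+-2=-4, -2+1=-1, -2+4=2, -2+12=10
a = 1: 1+1=2, 1+4=5, 1+12=13
a = 4: 4+4=8, 4+12=16
a = 12: 12+12=24
Distinct sums: {-10, -7, -4, -1, 2, 5, 7, 8, 10, 13, 16, 24}
|A + A| = 12

|A + A| = 12


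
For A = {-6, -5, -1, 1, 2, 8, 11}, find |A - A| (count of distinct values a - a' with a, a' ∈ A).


A - A = {a - a' : a, a' ∈ A}; |A| = 7.
Bounds: 2|A|-1 ≤ |A - A| ≤ |A|² - |A| + 1, i.e. 13 ≤ |A - A| ≤ 43.
Note: 0 ∈ A - A always (from a - a). The set is symmetric: if d ∈ A - A then -d ∈ A - A.
Enumerate nonzero differences d = a - a' with a > a' (then include -d):
Positive differences: {1, 2, 3, 4, 5, 6, 7, 8, 9, 10, 12, 13, 14, 16, 17}
Full difference set: {0} ∪ (positive diffs) ∪ (negative diffs).
|A - A| = 1 + 2·15 = 31 (matches direct enumeration: 31).

|A - A| = 31


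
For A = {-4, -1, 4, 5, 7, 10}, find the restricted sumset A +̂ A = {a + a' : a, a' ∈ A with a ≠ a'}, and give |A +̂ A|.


Restricted sumset: A +̂ A = {a + a' : a ∈ A, a' ∈ A, a ≠ a'}.
Equivalently, take A + A and drop any sum 2a that is achievable ONLY as a + a for a ∈ A (i.e. sums representable only with equal summands).
Enumerate pairs (a, a') with a < a' (symmetric, so each unordered pair gives one sum; this covers all a ≠ a'):
  -4 + -1 = -5
  -4 + 4 = 0
  -4 + 5 = 1
  -4 + 7 = 3
  -4 + 10 = 6
  -1 + 4 = 3
  -1 + 5 = 4
  -1 + 7 = 6
  -1 + 10 = 9
  4 + 5 = 9
  4 + 7 = 11
  4 + 10 = 14
  5 + 7 = 12
  5 + 10 = 15
  7 + 10 = 17
Collected distinct sums: {-5, 0, 1, 3, 4, 6, 9, 11, 12, 14, 15, 17}
|A +̂ A| = 12
(Reference bound: |A +̂ A| ≥ 2|A| - 3 for |A| ≥ 2, with |A| = 6 giving ≥ 9.)

|A +̂ A| = 12


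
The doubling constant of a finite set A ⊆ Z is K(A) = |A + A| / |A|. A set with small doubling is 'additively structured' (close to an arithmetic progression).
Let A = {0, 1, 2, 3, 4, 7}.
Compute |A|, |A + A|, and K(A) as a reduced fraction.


|A| = 6.
Compute A + A by enumerating all 36 pairs.
A + A = {0, 1, 2, 3, 4, 5, 6, 7, 8, 9, 10, 11, 14}, so |A + A| = 13.
K = |A + A| / |A| = 13/6 (already in lowest terms) ≈ 2.1667.
Reference: AP of size 6 gives K = 11/6 ≈ 1.8333; a fully generic set of size 6 gives K ≈ 3.5000.

|A| = 6, |A + A| = 13, K = 13/6.


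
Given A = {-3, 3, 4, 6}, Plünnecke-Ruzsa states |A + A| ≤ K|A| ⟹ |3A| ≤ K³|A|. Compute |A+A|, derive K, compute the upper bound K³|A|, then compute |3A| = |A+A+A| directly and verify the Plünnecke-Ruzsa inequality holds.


|A| = 4.
Step 1: Compute A + A by enumerating all 16 pairs.
A + A = {-6, 0, 1, 3, 6, 7, 8, 9, 10, 12}, so |A + A| = 10.
Step 2: Doubling constant K = |A + A|/|A| = 10/4 = 10/4 ≈ 2.5000.
Step 3: Plünnecke-Ruzsa gives |3A| ≤ K³·|A| = (2.5000)³ · 4 ≈ 62.5000.
Step 4: Compute 3A = A + A + A directly by enumerating all triples (a,b,c) ∈ A³; |3A| = 18.
Step 5: Check 18 ≤ 62.5000? Yes ✓.

K = 10/4, Plünnecke-Ruzsa bound K³|A| ≈ 62.5000, |3A| = 18, inequality holds.


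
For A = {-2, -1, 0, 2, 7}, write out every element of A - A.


A - A = {a - a' : a, a' ∈ A}.
Compute a - a' for each ordered pair (a, a'):
a = -2: -2--2=0, -2--1=-1, -2-0=-2, -2-2=-4, -2-7=-9
a = -1: -1--2=1, -1--1=0, -1-0=-1, -1-2=-3, -1-7=-8
a = 0: 0--2=2, 0--1=1, 0-0=0, 0-2=-2, 0-7=-7
a = 2: 2--2=4, 2--1=3, 2-0=2, 2-2=0, 2-7=-5
a = 7: 7--2=9, 7--1=8, 7-0=7, 7-2=5, 7-7=0
Collecting distinct values (and noting 0 appears from a-a):
A - A = {-9, -8, -7, -5, -4, -3, -2, -1, 0, 1, 2, 3, 4, 5, 7, 8, 9}
|A - A| = 17

A - A = {-9, -8, -7, -5, -4, -3, -2, -1, 0, 1, 2, 3, 4, 5, 7, 8, 9}


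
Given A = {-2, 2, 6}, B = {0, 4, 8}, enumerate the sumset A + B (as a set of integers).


A + B = {a + b : a ∈ A, b ∈ B}.
Enumerate all |A|·|B| = 3·3 = 9 pairs (a, b) and collect distinct sums.
a = -2: -2+0=-2, -2+4=2, -2+8=6
a = 2: 2+0=2, 2+4=6, 2+8=10
a = 6: 6+0=6, 6+4=10, 6+8=14
Collecting distinct sums: A + B = {-2, 2, 6, 10, 14}
|A + B| = 5

A + B = {-2, 2, 6, 10, 14}


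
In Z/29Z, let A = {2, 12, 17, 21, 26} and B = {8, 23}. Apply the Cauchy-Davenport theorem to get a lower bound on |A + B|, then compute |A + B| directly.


Cauchy-Davenport: |A + B| ≥ min(p, |A| + |B| - 1) for A, B nonempty in Z/pZ.
|A| = 5, |B| = 2, p = 29.
CD lower bound = min(29, 5 + 2 - 1) = min(29, 6) = 6.
Compute A + B mod 29 directly:
a = 2: 2+8=10, 2+23=25
a = 12: 12+8=20, 12+23=6
a = 17: 17+8=25, 17+23=11
a = 21: 21+8=0, 21+23=15
a = 26: 26+8=5, 26+23=20
A + B = {0, 5, 6, 10, 11, 15, 20, 25}, so |A + B| = 8.
Verify: 8 ≥ 6? Yes ✓.

CD lower bound = 6, actual |A + B| = 8.


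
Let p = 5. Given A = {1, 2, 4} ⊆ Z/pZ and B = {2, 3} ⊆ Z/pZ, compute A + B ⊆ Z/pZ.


Work in Z/5Z: reduce every sum a + b modulo 5.
Enumerate all 6 pairs:
a = 1: 1+2=3, 1+3=4
a = 2: 2+2=4, 2+3=0
a = 4: 4+2=1, 4+3=2
Distinct residues collected: {0, 1, 2, 3, 4}
|A + B| = 5 (out of 5 total residues).

A + B = {0, 1, 2, 3, 4}


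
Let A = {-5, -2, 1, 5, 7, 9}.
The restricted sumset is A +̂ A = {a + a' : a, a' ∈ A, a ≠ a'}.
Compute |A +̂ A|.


Restricted sumset: A +̂ A = {a + a' : a ∈ A, a' ∈ A, a ≠ a'}.
Equivalently, take A + A and drop any sum 2a that is achievable ONLY as a + a for a ∈ A (i.e. sums representable only with equal summands).
Enumerate pairs (a, a') with a < a' (symmetric, so each unordered pair gives one sum; this covers all a ≠ a'):
  -5 + -2 = -7
  -5 + 1 = -4
  -5 + 5 = 0
  -5 + 7 = 2
  -5 + 9 = 4
  -2 + 1 = -1
  -2 + 5 = 3
  -2 + 7 = 5
  -2 + 9 = 7
  1 + 5 = 6
  1 + 7 = 8
  1 + 9 = 10
  5 + 7 = 12
  5 + 9 = 14
  7 + 9 = 16
Collected distinct sums: {-7, -4, -1, 0, 2, 3, 4, 5, 6, 7, 8, 10, 12, 14, 16}
|A +̂ A| = 15
(Reference bound: |A +̂ A| ≥ 2|A| - 3 for |A| ≥ 2, with |A| = 6 giving ≥ 9.)

|A +̂ A| = 15


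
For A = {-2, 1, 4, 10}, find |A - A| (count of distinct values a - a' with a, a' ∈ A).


A - A = {a - a' : a, a' ∈ A}; |A| = 4.
Bounds: 2|A|-1 ≤ |A - A| ≤ |A|² - |A| + 1, i.e. 7 ≤ |A - A| ≤ 13.
Note: 0 ∈ A - A always (from a - a). The set is symmetric: if d ∈ A - A then -d ∈ A - A.
Enumerate nonzero differences d = a - a' with a > a' (then include -d):
Positive differences: {3, 6, 9, 12}
Full difference set: {0} ∪ (positive diffs) ∪ (negative diffs).
|A - A| = 1 + 2·4 = 9 (matches direct enumeration: 9).

|A - A| = 9


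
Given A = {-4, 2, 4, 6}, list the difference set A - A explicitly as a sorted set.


A - A = {a - a' : a, a' ∈ A}.
Compute a - a' for each ordered pair (a, a'):
a = -4: -4--4=0, -4-2=-6, -4-4=-8, -4-6=-10
a = 2: 2--4=6, 2-2=0, 2-4=-2, 2-6=-4
a = 4: 4--4=8, 4-2=2, 4-4=0, 4-6=-2
a = 6: 6--4=10, 6-2=4, 6-4=2, 6-6=0
Collecting distinct values (and noting 0 appears from a-a):
A - A = {-10, -8, -6, -4, -2, 0, 2, 4, 6, 8, 10}
|A - A| = 11

A - A = {-10, -8, -6, -4, -2, 0, 2, 4, 6, 8, 10}


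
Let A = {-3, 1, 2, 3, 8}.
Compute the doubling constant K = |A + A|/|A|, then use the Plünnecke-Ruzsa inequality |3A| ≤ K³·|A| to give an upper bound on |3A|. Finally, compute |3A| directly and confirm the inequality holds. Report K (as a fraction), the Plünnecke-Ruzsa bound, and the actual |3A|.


|A| = 5.
Step 1: Compute A + A by enumerating all 25 pairs.
A + A = {-6, -2, -1, 0, 2, 3, 4, 5, 6, 9, 10, 11, 16}, so |A + A| = 13.
Step 2: Doubling constant K = |A + A|/|A| = 13/5 = 13/5 ≈ 2.6000.
Step 3: Plünnecke-Ruzsa gives |3A| ≤ K³·|A| = (2.6000)³ · 5 ≈ 87.8800.
Step 4: Compute 3A = A + A + A directly by enumerating all triples (a,b,c) ∈ A³; |3A| = 24.
Step 5: Check 24 ≤ 87.8800? Yes ✓.

K = 13/5, Plünnecke-Ruzsa bound K³|A| ≈ 87.8800, |3A| = 24, inequality holds.


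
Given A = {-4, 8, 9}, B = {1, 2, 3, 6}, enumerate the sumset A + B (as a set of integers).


A + B = {a + b : a ∈ A, b ∈ B}.
Enumerate all |A|·|B| = 3·4 = 12 pairs (a, b) and collect distinct sums.
a = -4: -4+1=-3, -4+2=-2, -4+3=-1, -4+6=2
a = 8: 8+1=9, 8+2=10, 8+3=11, 8+6=14
a = 9: 9+1=10, 9+2=11, 9+3=12, 9+6=15
Collecting distinct sums: A + B = {-3, -2, -1, 2, 9, 10, 11, 12, 14, 15}
|A + B| = 10

A + B = {-3, -2, -1, 2, 9, 10, 11, 12, 14, 15}


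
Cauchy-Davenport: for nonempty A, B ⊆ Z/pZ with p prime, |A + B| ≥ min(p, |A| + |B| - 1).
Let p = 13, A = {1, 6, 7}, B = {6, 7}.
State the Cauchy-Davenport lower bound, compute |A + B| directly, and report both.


Cauchy-Davenport: |A + B| ≥ min(p, |A| + |B| - 1) for A, B nonempty in Z/pZ.
|A| = 3, |B| = 2, p = 13.
CD lower bound = min(13, 3 + 2 - 1) = min(13, 4) = 4.
Compute A + B mod 13 directly:
a = 1: 1+6=7, 1+7=8
a = 6: 6+6=12, 6+7=0
a = 7: 7+6=0, 7+7=1
A + B = {0, 1, 7, 8, 12}, so |A + B| = 5.
Verify: 5 ≥ 4? Yes ✓.

CD lower bound = 4, actual |A + B| = 5.


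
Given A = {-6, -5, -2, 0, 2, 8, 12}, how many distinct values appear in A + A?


A + A = {a + a' : a, a' ∈ A}; |A| = 7.
General bounds: 2|A| - 1 ≤ |A + A| ≤ |A|(|A|+1)/2, i.e. 13 ≤ |A + A| ≤ 28.
Lower bound 2|A|-1 is attained iff A is an arithmetic progression.
Enumerate sums a + a' for a ≤ a' (symmetric, so this suffices):
a = -6: -6+-6=-12, -6+-5=-11, -6+-2=-8, -6+0=-6, -6+2=-4, -6+8=2, -6+12=6
a = -5: -5+-5=-10, -5+-2=-7, -5+0=-5, -5+2=-3, -5+8=3, -5+12=7
a = -2: -2+-2=-4, -2+0=-2, -2+2=0, -2+8=6, -2+12=10
a = 0: 0+0=0, 0+2=2, 0+8=8, 0+12=12
a = 2: 2+2=4, 2+8=10, 2+12=14
a = 8: 8+8=16, 8+12=20
a = 12: 12+12=24
Distinct sums: {-12, -11, -10, -8, -7, -6, -5, -4, -3, -2, 0, 2, 3, 4, 6, 7, 8, 10, 12, 14, 16, 20, 24}
|A + A| = 23

|A + A| = 23


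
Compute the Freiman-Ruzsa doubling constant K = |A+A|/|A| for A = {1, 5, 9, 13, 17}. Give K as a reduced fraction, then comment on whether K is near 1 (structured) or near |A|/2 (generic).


|A| = 5.
Compute A + A by enumerating all 25 pairs.
A + A = {2, 6, 10, 14, 18, 22, 26, 30, 34}, so |A + A| = 9.
K = |A + A| / |A| = 9/5 (already in lowest terms) ≈ 1.8000.
Reference: AP of size 5 gives K = 9/5 ≈ 1.8000; a fully generic set of size 5 gives K ≈ 3.0000.

|A| = 5, |A + A| = 9, K = 9/5.


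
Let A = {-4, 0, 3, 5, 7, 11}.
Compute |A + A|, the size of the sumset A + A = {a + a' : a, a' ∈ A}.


A + A = {a + a' : a, a' ∈ A}; |A| = 6.
General bounds: 2|A| - 1 ≤ |A + A| ≤ |A|(|A|+1)/2, i.e. 11 ≤ |A + A| ≤ 21.
Lower bound 2|A|-1 is attained iff A is an arithmetic progression.
Enumerate sums a + a' for a ≤ a' (symmetric, so this suffices):
a = -4: -4+-4=-8, -4+0=-4, -4+3=-1, -4+5=1, -4+7=3, -4+11=7
a = 0: 0+0=0, 0+3=3, 0+5=5, 0+7=7, 0+11=11
a = 3: 3+3=6, 3+5=8, 3+7=10, 3+11=14
a = 5: 5+5=10, 5+7=12, 5+11=16
a = 7: 7+7=14, 7+11=18
a = 11: 11+11=22
Distinct sums: {-8, -4, -1, 0, 1, 3, 5, 6, 7, 8, 10, 11, 12, 14, 16, 18, 22}
|A + A| = 17

|A + A| = 17


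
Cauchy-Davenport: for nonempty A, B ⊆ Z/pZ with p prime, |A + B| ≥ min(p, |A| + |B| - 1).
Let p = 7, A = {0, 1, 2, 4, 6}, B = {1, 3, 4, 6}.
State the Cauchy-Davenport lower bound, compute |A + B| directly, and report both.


Cauchy-Davenport: |A + B| ≥ min(p, |A| + |B| - 1) for A, B nonempty in Z/pZ.
|A| = 5, |B| = 4, p = 7.
CD lower bound = min(7, 5 + 4 - 1) = min(7, 8) = 7.
Compute A + B mod 7 directly:
a = 0: 0+1=1, 0+3=3, 0+4=4, 0+6=6
a = 1: 1+1=2, 1+3=4, 1+4=5, 1+6=0
a = 2: 2+1=3, 2+3=5, 2+4=6, 2+6=1
a = 4: 4+1=5, 4+3=0, 4+4=1, 4+6=3
a = 6: 6+1=0, 6+3=2, 6+4=3, 6+6=5
A + B = {0, 1, 2, 3, 4, 5, 6}, so |A + B| = 7.
Verify: 7 ≥ 7? Yes ✓.

CD lower bound = 7, actual |A + B| = 7.


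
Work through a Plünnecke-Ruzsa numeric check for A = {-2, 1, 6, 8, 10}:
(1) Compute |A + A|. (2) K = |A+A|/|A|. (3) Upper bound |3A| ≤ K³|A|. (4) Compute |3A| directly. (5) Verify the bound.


|A| = 5.
Step 1: Compute A + A by enumerating all 25 pairs.
A + A = {-4, -1, 2, 4, 6, 7, 8, 9, 11, 12, 14, 16, 18, 20}, so |A + A| = 14.
Step 2: Doubling constant K = |A + A|/|A| = 14/5 = 14/5 ≈ 2.8000.
Step 3: Plünnecke-Ruzsa gives |3A| ≤ K³·|A| = (2.8000)³ · 5 ≈ 109.7600.
Step 4: Compute 3A = A + A + A directly by enumerating all triples (a,b,c) ∈ A³; |3A| = 27.
Step 5: Check 27 ≤ 109.7600? Yes ✓.

K = 14/5, Plünnecke-Ruzsa bound K³|A| ≈ 109.7600, |3A| = 27, inequality holds.


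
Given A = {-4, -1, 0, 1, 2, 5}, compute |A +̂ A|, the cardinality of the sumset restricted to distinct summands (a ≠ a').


Restricted sumset: A +̂ A = {a + a' : a ∈ A, a' ∈ A, a ≠ a'}.
Equivalently, take A + A and drop any sum 2a that is achievable ONLY as a + a for a ∈ A (i.e. sums representable only with equal summands).
Enumerate pairs (a, a') with a < a' (symmetric, so each unordered pair gives one sum; this covers all a ≠ a'):
  -4 + -1 = -5
  -4 + 0 = -4
  -4 + 1 = -3
  -4 + 2 = -2
  -4 + 5 = 1
  -1 + 0 = -1
  -1 + 1 = 0
  -1 + 2 = 1
  -1 + 5 = 4
  0 + 1 = 1
  0 + 2 = 2
  0 + 5 = 5
  1 + 2 = 3
  1 + 5 = 6
  2 + 5 = 7
Collected distinct sums: {-5, -4, -3, -2, -1, 0, 1, 2, 3, 4, 5, 6, 7}
|A +̂ A| = 13
(Reference bound: |A +̂ A| ≥ 2|A| - 3 for |A| ≥ 2, with |A| = 6 giving ≥ 9.)

|A +̂ A| = 13


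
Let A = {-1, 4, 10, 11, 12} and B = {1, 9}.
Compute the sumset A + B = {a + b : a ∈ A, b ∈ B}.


A + B = {a + b : a ∈ A, b ∈ B}.
Enumerate all |A|·|B| = 5·2 = 10 pairs (a, b) and collect distinct sums.
a = -1: -1+1=0, -1+9=8
a = 4: 4+1=5, 4+9=13
a = 10: 10+1=11, 10+9=19
a = 11: 11+1=12, 11+9=20
a = 12: 12+1=13, 12+9=21
Collecting distinct sums: A + B = {0, 5, 8, 11, 12, 13, 19, 20, 21}
|A + B| = 9

A + B = {0, 5, 8, 11, 12, 13, 19, 20, 21}


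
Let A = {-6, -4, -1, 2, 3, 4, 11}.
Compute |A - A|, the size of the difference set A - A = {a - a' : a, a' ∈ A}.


A - A = {a - a' : a, a' ∈ A}; |A| = 7.
Bounds: 2|A|-1 ≤ |A - A| ≤ |A|² - |A| + 1, i.e. 13 ≤ |A - A| ≤ 43.
Note: 0 ∈ A - A always (from a - a). The set is symmetric: if d ∈ A - A then -d ∈ A - A.
Enumerate nonzero differences d = a - a' with a > a' (then include -d):
Positive differences: {1, 2, 3, 4, 5, 6, 7, 8, 9, 10, 12, 15, 17}
Full difference set: {0} ∪ (positive diffs) ∪ (negative diffs).
|A - A| = 1 + 2·13 = 27 (matches direct enumeration: 27).

|A - A| = 27


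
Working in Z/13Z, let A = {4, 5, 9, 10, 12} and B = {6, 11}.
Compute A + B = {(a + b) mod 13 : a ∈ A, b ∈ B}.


Work in Z/13Z: reduce every sum a + b modulo 13.
Enumerate all 10 pairs:
a = 4: 4+6=10, 4+11=2
a = 5: 5+6=11, 5+11=3
a = 9: 9+6=2, 9+11=7
a = 10: 10+6=3, 10+11=8
a = 12: 12+6=5, 12+11=10
Distinct residues collected: {2, 3, 5, 7, 8, 10, 11}
|A + B| = 7 (out of 13 total residues).

A + B = {2, 3, 5, 7, 8, 10, 11}


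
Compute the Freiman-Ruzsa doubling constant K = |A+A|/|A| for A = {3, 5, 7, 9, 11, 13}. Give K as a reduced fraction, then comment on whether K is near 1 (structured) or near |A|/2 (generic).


|A| = 6.
Compute A + A by enumerating all 36 pairs.
A + A = {6, 8, 10, 12, 14, 16, 18, 20, 22, 24, 26}, so |A + A| = 11.
K = |A + A| / |A| = 11/6 (already in lowest terms) ≈ 1.8333.
Reference: AP of size 6 gives K = 11/6 ≈ 1.8333; a fully generic set of size 6 gives K ≈ 3.5000.

|A| = 6, |A + A| = 11, K = 11/6.


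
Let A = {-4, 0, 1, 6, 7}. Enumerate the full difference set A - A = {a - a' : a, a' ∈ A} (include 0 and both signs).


A - A = {a - a' : a, a' ∈ A}.
Compute a - a' for each ordered pair (a, a'):
a = -4: -4--4=0, -4-0=-4, -4-1=-5, -4-6=-10, -4-7=-11
a = 0: 0--4=4, 0-0=0, 0-1=-1, 0-6=-6, 0-7=-7
a = 1: 1--4=5, 1-0=1, 1-1=0, 1-6=-5, 1-7=-6
a = 6: 6--4=10, 6-0=6, 6-1=5, 6-6=0, 6-7=-1
a = 7: 7--4=11, 7-0=7, 7-1=6, 7-6=1, 7-7=0
Collecting distinct values (and noting 0 appears from a-a):
A - A = {-11, -10, -7, -6, -5, -4, -1, 0, 1, 4, 5, 6, 7, 10, 11}
|A - A| = 15

A - A = {-11, -10, -7, -6, -5, -4, -1, 0, 1, 4, 5, 6, 7, 10, 11}


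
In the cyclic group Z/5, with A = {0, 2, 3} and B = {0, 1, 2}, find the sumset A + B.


Work in Z/5Z: reduce every sum a + b modulo 5.
Enumerate all 9 pairs:
a = 0: 0+0=0, 0+1=1, 0+2=2
a = 2: 2+0=2, 2+1=3, 2+2=4
a = 3: 3+0=3, 3+1=4, 3+2=0
Distinct residues collected: {0, 1, 2, 3, 4}
|A + B| = 5 (out of 5 total residues).

A + B = {0, 1, 2, 3, 4}


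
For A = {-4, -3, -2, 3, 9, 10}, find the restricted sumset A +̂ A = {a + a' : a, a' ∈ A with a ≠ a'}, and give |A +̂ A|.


Restricted sumset: A +̂ A = {a + a' : a ∈ A, a' ∈ A, a ≠ a'}.
Equivalently, take A + A and drop any sum 2a that is achievable ONLY as a + a for a ∈ A (i.e. sums representable only with equal summands).
Enumerate pairs (a, a') with a < a' (symmetric, so each unordered pair gives one sum; this covers all a ≠ a'):
  -4 + -3 = -7
  -4 + -2 = -6
  -4 + 3 = -1
  -4 + 9 = 5
  -4 + 10 = 6
  -3 + -2 = -5
  -3 + 3 = 0
  -3 + 9 = 6
  -3 + 10 = 7
  -2 + 3 = 1
  -2 + 9 = 7
  -2 + 10 = 8
  3 + 9 = 12
  3 + 10 = 13
  9 + 10 = 19
Collected distinct sums: {-7, -6, -5, -1, 0, 1, 5, 6, 7, 8, 12, 13, 19}
|A +̂ A| = 13
(Reference bound: |A +̂ A| ≥ 2|A| - 3 for |A| ≥ 2, with |A| = 6 giving ≥ 9.)

|A +̂ A| = 13


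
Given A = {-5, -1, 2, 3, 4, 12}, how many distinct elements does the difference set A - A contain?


A - A = {a - a' : a, a' ∈ A}; |A| = 6.
Bounds: 2|A|-1 ≤ |A - A| ≤ |A|² - |A| + 1, i.e. 11 ≤ |A - A| ≤ 31.
Note: 0 ∈ A - A always (from a - a). The set is symmetric: if d ∈ A - A then -d ∈ A - A.
Enumerate nonzero differences d = a - a' with a > a' (then include -d):
Positive differences: {1, 2, 3, 4, 5, 7, 8, 9, 10, 13, 17}
Full difference set: {0} ∪ (positive diffs) ∪ (negative diffs).
|A - A| = 1 + 2·11 = 23 (matches direct enumeration: 23).

|A - A| = 23


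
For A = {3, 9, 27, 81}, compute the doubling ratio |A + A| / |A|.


|A| = 4.
Compute A + A by enumerating all 16 pairs.
A + A = {6, 12, 18, 30, 36, 54, 84, 90, 108, 162}, so |A + A| = 10.
K = |A + A| / |A| = 10/4 = 5/2 ≈ 2.5000.
Reference: AP of size 4 gives K = 7/4 ≈ 1.7500; a fully generic set of size 4 gives K ≈ 2.5000.

|A| = 4, |A + A| = 10, K = 10/4 = 5/2.


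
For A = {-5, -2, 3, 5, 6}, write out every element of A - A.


A - A = {a - a' : a, a' ∈ A}.
Compute a - a' for each ordered pair (a, a'):
a = -5: -5--5=0, -5--2=-3, -5-3=-8, -5-5=-10, -5-6=-11
a = -2: -2--5=3, -2--2=0, -2-3=-5, -2-5=-7, -2-6=-8
a = 3: 3--5=8, 3--2=5, 3-3=0, 3-5=-2, 3-6=-3
a = 5: 5--5=10, 5--2=7, 5-3=2, 5-5=0, 5-6=-1
a = 6: 6--5=11, 6--2=8, 6-3=3, 6-5=1, 6-6=0
Collecting distinct values (and noting 0 appears from a-a):
A - A = {-11, -10, -8, -7, -5, -3, -2, -1, 0, 1, 2, 3, 5, 7, 8, 10, 11}
|A - A| = 17

A - A = {-11, -10, -8, -7, -5, -3, -2, -1, 0, 1, 2, 3, 5, 7, 8, 10, 11}


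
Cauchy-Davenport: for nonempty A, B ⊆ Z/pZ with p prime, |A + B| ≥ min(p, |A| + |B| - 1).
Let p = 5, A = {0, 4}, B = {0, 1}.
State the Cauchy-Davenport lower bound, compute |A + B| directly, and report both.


Cauchy-Davenport: |A + B| ≥ min(p, |A| + |B| - 1) for A, B nonempty in Z/pZ.
|A| = 2, |B| = 2, p = 5.
CD lower bound = min(5, 2 + 2 - 1) = min(5, 3) = 3.
Compute A + B mod 5 directly:
a = 0: 0+0=0, 0+1=1
a = 4: 4+0=4, 4+1=0
A + B = {0, 1, 4}, so |A + B| = 3.
Verify: 3 ≥ 3? Yes ✓.

CD lower bound = 3, actual |A + B| = 3.


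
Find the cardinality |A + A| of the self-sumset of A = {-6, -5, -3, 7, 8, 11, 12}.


A + A = {a + a' : a, a' ∈ A}; |A| = 7.
General bounds: 2|A| - 1 ≤ |A + A| ≤ |A|(|A|+1)/2, i.e. 13 ≤ |A + A| ≤ 28.
Lower bound 2|A|-1 is attained iff A is an arithmetic progression.
Enumerate sums a + a' for a ≤ a' (symmetric, so this suffices):
a = -6: -6+-6=-12, -6+-5=-11, -6+-3=-9, -6+7=1, -6+8=2, -6+11=5, -6+12=6
a = -5: -5+-5=-10, -5+-3=-8, -5+7=2, -5+8=3, -5+11=6, -5+12=7
a = -3: -3+-3=-6, -3+7=4, -3+8=5, -3+11=8, -3+12=9
a = 7: 7+7=14, 7+8=15, 7+11=18, 7+12=19
a = 8: 8+8=16, 8+11=19, 8+12=20
a = 11: 11+11=22, 11+12=23
a = 12: 12+12=24
Distinct sums: {-12, -11, -10, -9, -8, -6, 1, 2, 3, 4, 5, 6, 7, 8, 9, 14, 15, 16, 18, 19, 20, 22, 23, 24}
|A + A| = 24

|A + A| = 24


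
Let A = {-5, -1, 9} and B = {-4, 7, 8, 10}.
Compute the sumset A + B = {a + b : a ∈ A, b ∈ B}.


A + B = {a + b : a ∈ A, b ∈ B}.
Enumerate all |A|·|B| = 3·4 = 12 pairs (a, b) and collect distinct sums.
a = -5: -5+-4=-9, -5+7=2, -5+8=3, -5+10=5
a = -1: -1+-4=-5, -1+7=6, -1+8=7, -1+10=9
a = 9: 9+-4=5, 9+7=16, 9+8=17, 9+10=19
Collecting distinct sums: A + B = {-9, -5, 2, 3, 5, 6, 7, 9, 16, 17, 19}
|A + B| = 11

A + B = {-9, -5, 2, 3, 5, 6, 7, 9, 16, 17, 19}


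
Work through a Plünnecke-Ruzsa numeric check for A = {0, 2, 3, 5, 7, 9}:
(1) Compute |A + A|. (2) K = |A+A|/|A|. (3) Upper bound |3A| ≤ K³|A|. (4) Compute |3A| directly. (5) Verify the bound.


|A| = 6.
Step 1: Compute A + A by enumerating all 36 pairs.
A + A = {0, 2, 3, 4, 5, 6, 7, 8, 9, 10, 11, 12, 14, 16, 18}, so |A + A| = 15.
Step 2: Doubling constant K = |A + A|/|A| = 15/6 = 15/6 ≈ 2.5000.
Step 3: Plünnecke-Ruzsa gives |3A| ≤ K³·|A| = (2.5000)³ · 6 ≈ 93.7500.
Step 4: Compute 3A = A + A + A directly by enumerating all triples (a,b,c) ∈ A³; |3A| = 24.
Step 5: Check 24 ≤ 93.7500? Yes ✓.

K = 15/6, Plünnecke-Ruzsa bound K³|A| ≈ 93.7500, |3A| = 24, inequality holds.


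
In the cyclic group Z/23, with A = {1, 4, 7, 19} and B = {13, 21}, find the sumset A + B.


Work in Z/23Z: reduce every sum a + b modulo 23.
Enumerate all 8 pairs:
a = 1: 1+13=14, 1+21=22
a = 4: 4+13=17, 4+21=2
a = 7: 7+13=20, 7+21=5
a = 19: 19+13=9, 19+21=17
Distinct residues collected: {2, 5, 9, 14, 17, 20, 22}
|A + B| = 7 (out of 23 total residues).

A + B = {2, 5, 9, 14, 17, 20, 22}


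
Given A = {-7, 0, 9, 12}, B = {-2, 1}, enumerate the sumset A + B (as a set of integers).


A + B = {a + b : a ∈ A, b ∈ B}.
Enumerate all |A|·|B| = 4·2 = 8 pairs (a, b) and collect distinct sums.
a = -7: -7+-2=-9, -7+1=-6
a = 0: 0+-2=-2, 0+1=1
a = 9: 9+-2=7, 9+1=10
a = 12: 12+-2=10, 12+1=13
Collecting distinct sums: A + B = {-9, -6, -2, 1, 7, 10, 13}
|A + B| = 7

A + B = {-9, -6, -2, 1, 7, 10, 13}


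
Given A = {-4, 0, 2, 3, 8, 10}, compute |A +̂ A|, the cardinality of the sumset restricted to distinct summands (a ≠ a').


Restricted sumset: A +̂ A = {a + a' : a ∈ A, a' ∈ A, a ≠ a'}.
Equivalently, take A + A and drop any sum 2a that is achievable ONLY as a + a for a ∈ A (i.e. sums representable only with equal summands).
Enumerate pairs (a, a') with a < a' (symmetric, so each unordered pair gives one sum; this covers all a ≠ a'):
  -4 + 0 = -4
  -4 + 2 = -2
  -4 + 3 = -1
  -4 + 8 = 4
  -4 + 10 = 6
  0 + 2 = 2
  0 + 3 = 3
  0 + 8 = 8
  0 + 10 = 10
  2 + 3 = 5
  2 + 8 = 10
  2 + 10 = 12
  3 + 8 = 11
  3 + 10 = 13
  8 + 10 = 18
Collected distinct sums: {-4, -2, -1, 2, 3, 4, 5, 6, 8, 10, 11, 12, 13, 18}
|A +̂ A| = 14
(Reference bound: |A +̂ A| ≥ 2|A| - 3 for |A| ≥ 2, with |A| = 6 giving ≥ 9.)

|A +̂ A| = 14


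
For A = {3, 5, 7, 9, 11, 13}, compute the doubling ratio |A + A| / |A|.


|A| = 6.
Compute A + A by enumerating all 36 pairs.
A + A = {6, 8, 10, 12, 14, 16, 18, 20, 22, 24, 26}, so |A + A| = 11.
K = |A + A| / |A| = 11/6 (already in lowest terms) ≈ 1.8333.
Reference: AP of size 6 gives K = 11/6 ≈ 1.8333; a fully generic set of size 6 gives K ≈ 3.5000.

|A| = 6, |A + A| = 11, K = 11/6.


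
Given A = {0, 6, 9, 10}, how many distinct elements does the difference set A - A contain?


A - A = {a - a' : a, a' ∈ A}; |A| = 4.
Bounds: 2|A|-1 ≤ |A - A| ≤ |A|² - |A| + 1, i.e. 7 ≤ |A - A| ≤ 13.
Note: 0 ∈ A - A always (from a - a). The set is symmetric: if d ∈ A - A then -d ∈ A - A.
Enumerate nonzero differences d = a - a' with a > a' (then include -d):
Positive differences: {1, 3, 4, 6, 9, 10}
Full difference set: {0} ∪ (positive diffs) ∪ (negative diffs).
|A - A| = 1 + 2·6 = 13 (matches direct enumeration: 13).

|A - A| = 13


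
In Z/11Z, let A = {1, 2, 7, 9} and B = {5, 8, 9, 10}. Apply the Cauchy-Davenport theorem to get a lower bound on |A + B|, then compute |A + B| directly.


Cauchy-Davenport: |A + B| ≥ min(p, |A| + |B| - 1) for A, B nonempty in Z/pZ.
|A| = 4, |B| = 4, p = 11.
CD lower bound = min(11, 4 + 4 - 1) = min(11, 7) = 7.
Compute A + B mod 11 directly:
a = 1: 1+5=6, 1+8=9, 1+9=10, 1+10=0
a = 2: 2+5=7, 2+8=10, 2+9=0, 2+10=1
a = 7: 7+5=1, 7+8=4, 7+9=5, 7+10=6
a = 9: 9+5=3, 9+8=6, 9+9=7, 9+10=8
A + B = {0, 1, 3, 4, 5, 6, 7, 8, 9, 10}, so |A + B| = 10.
Verify: 10 ≥ 7? Yes ✓.

CD lower bound = 7, actual |A + B| = 10.


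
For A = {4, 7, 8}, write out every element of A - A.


A - A = {a - a' : a, a' ∈ A}.
Compute a - a' for each ordered pair (a, a'):
a = 4: 4-4=0, 4-7=-3, 4-8=-4
a = 7: 7-4=3, 7-7=0, 7-8=-1
a = 8: 8-4=4, 8-7=1, 8-8=0
Collecting distinct values (and noting 0 appears from a-a):
A - A = {-4, -3, -1, 0, 1, 3, 4}
|A - A| = 7

A - A = {-4, -3, -1, 0, 1, 3, 4}


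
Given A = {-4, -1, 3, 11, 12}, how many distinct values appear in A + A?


A + A = {a + a' : a, a' ∈ A}; |A| = 5.
General bounds: 2|A| - 1 ≤ |A + A| ≤ |A|(|A|+1)/2, i.e. 9 ≤ |A + A| ≤ 15.
Lower bound 2|A|-1 is attained iff A is an arithmetic progression.
Enumerate sums a + a' for a ≤ a' (symmetric, so this suffices):
a = -4: -4+-4=-8, -4+-1=-5, -4+3=-1, -4+11=7, -4+12=8
a = -1: -1+-1=-2, -1+3=2, -1+11=10, -1+12=11
a = 3: 3+3=6, 3+11=14, 3+12=15
a = 11: 11+11=22, 11+12=23
a = 12: 12+12=24
Distinct sums: {-8, -5, -2, -1, 2, 6, 7, 8, 10, 11, 14, 15, 22, 23, 24}
|A + A| = 15

|A + A| = 15


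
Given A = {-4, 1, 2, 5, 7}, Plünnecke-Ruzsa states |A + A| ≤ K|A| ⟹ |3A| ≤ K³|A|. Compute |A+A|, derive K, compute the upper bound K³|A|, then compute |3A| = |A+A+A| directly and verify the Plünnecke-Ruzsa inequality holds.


|A| = 5.
Step 1: Compute A + A by enumerating all 25 pairs.
A + A = {-8, -3, -2, 1, 2, 3, 4, 6, 7, 8, 9, 10, 12, 14}, so |A + A| = 14.
Step 2: Doubling constant K = |A + A|/|A| = 14/5 = 14/5 ≈ 2.8000.
Step 3: Plünnecke-Ruzsa gives |3A| ≤ K³·|A| = (2.8000)³ · 5 ≈ 109.7600.
Step 4: Compute 3A = A + A + A directly by enumerating all triples (a,b,c) ∈ A³; |3A| = 25.
Step 5: Check 25 ≤ 109.7600? Yes ✓.

K = 14/5, Plünnecke-Ruzsa bound K³|A| ≈ 109.7600, |3A| = 25, inequality holds.


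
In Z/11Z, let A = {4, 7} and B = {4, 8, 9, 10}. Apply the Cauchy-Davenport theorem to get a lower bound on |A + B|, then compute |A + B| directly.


Cauchy-Davenport: |A + B| ≥ min(p, |A| + |B| - 1) for A, B nonempty in Z/pZ.
|A| = 2, |B| = 4, p = 11.
CD lower bound = min(11, 2 + 4 - 1) = min(11, 5) = 5.
Compute A + B mod 11 directly:
a = 4: 4+4=8, 4+8=1, 4+9=2, 4+10=3
a = 7: 7+4=0, 7+8=4, 7+9=5, 7+10=6
A + B = {0, 1, 2, 3, 4, 5, 6, 8}, so |A + B| = 8.
Verify: 8 ≥ 5? Yes ✓.

CD lower bound = 5, actual |A + B| = 8.


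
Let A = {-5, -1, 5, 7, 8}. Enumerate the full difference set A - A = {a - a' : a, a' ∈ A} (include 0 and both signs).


A - A = {a - a' : a, a' ∈ A}.
Compute a - a' for each ordered pair (a, a'):
a = -5: -5--5=0, -5--1=-4, -5-5=-10, -5-7=-12, -5-8=-13
a = -1: -1--5=4, -1--1=0, -1-5=-6, -1-7=-8, -1-8=-9
a = 5: 5--5=10, 5--1=6, 5-5=0, 5-7=-2, 5-8=-3
a = 7: 7--5=12, 7--1=8, 7-5=2, 7-7=0, 7-8=-1
a = 8: 8--5=13, 8--1=9, 8-5=3, 8-7=1, 8-8=0
Collecting distinct values (and noting 0 appears from a-a):
A - A = {-13, -12, -10, -9, -8, -6, -4, -3, -2, -1, 0, 1, 2, 3, 4, 6, 8, 9, 10, 12, 13}
|A - A| = 21

A - A = {-13, -12, -10, -9, -8, -6, -4, -3, -2, -1, 0, 1, 2, 3, 4, 6, 8, 9, 10, 12, 13}


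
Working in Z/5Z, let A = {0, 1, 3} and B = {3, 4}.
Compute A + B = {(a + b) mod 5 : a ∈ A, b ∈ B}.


Work in Z/5Z: reduce every sum a + b modulo 5.
Enumerate all 6 pairs:
a = 0: 0+3=3, 0+4=4
a = 1: 1+3=4, 1+4=0
a = 3: 3+3=1, 3+4=2
Distinct residues collected: {0, 1, 2, 3, 4}
|A + B| = 5 (out of 5 total residues).

A + B = {0, 1, 2, 3, 4}


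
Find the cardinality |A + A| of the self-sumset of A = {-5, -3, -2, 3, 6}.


A + A = {a + a' : a, a' ∈ A}; |A| = 5.
General bounds: 2|A| - 1 ≤ |A + A| ≤ |A|(|A|+1)/2, i.e. 9 ≤ |A + A| ≤ 15.
Lower bound 2|A|-1 is attained iff A is an arithmetic progression.
Enumerate sums a + a' for a ≤ a' (symmetric, so this suffices):
a = -5: -5+-5=-10, -5+-3=-8, -5+-2=-7, -5+3=-2, -5+6=1
a = -3: -3+-3=-6, -3+-2=-5, -3+3=0, -3+6=3
a = -2: -2+-2=-4, -2+3=1, -2+6=4
a = 3: 3+3=6, 3+6=9
a = 6: 6+6=12
Distinct sums: {-10, -8, -7, -6, -5, -4, -2, 0, 1, 3, 4, 6, 9, 12}
|A + A| = 14

|A + A| = 14
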